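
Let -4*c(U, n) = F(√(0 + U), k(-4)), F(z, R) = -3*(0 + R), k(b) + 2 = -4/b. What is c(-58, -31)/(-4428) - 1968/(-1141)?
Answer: 11620213/6736464 ≈ 1.7250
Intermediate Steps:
k(b) = -2 - 4/b
F(z, R) = -3*R
c(U, n) = -¾ (c(U, n) = -(-3)*(-2 - 4/(-4))/4 = -(-3)*(-2 - 4*(-¼))/4 = -(-3)*(-2 + 1)/4 = -(-3)*(-1)/4 = -¼*3 = -¾)
c(-58, -31)/(-4428) - 1968/(-1141) = -¾/(-4428) - 1968/(-1141) = -¾*(-1/4428) - 1968*(-1/1141) = 1/5904 + 1968/1141 = 11620213/6736464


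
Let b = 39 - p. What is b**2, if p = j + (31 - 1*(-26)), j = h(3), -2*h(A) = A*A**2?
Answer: 81/4 ≈ 20.250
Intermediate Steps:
h(A) = -A**3/2 (h(A) = -A*A**2/2 = -A**3/2)
j = -27/2 (j = -1/2*3**3 = -1/2*27 = -27/2 ≈ -13.500)
p = 87/2 (p = -27/2 + (31 - 1*(-26)) = -27/2 + (31 + 26) = -27/2 + 57 = 87/2 ≈ 43.500)
b = -9/2 (b = 39 - 1*87/2 = 39 - 87/2 = -9/2 ≈ -4.5000)
b**2 = (-9/2)**2 = 81/4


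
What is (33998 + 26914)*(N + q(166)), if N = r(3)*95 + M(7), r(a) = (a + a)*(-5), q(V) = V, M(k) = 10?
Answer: -162878688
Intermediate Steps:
r(a) = -10*a (r(a) = (2*a)*(-5) = -10*a)
N = -2840 (N = -10*3*95 + 10 = -30*95 + 10 = -2850 + 10 = -2840)
(33998 + 26914)*(N + q(166)) = (33998 + 26914)*(-2840 + 166) = 60912*(-2674) = -162878688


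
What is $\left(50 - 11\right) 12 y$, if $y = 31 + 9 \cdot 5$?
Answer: $35568$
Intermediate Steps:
$y = 76$ ($y = 31 + 45 = 76$)
$\left(50 - 11\right) 12 y = \left(50 - 11\right) 12 \cdot 76 = 39 \cdot 12 \cdot 76 = 468 \cdot 76 = 35568$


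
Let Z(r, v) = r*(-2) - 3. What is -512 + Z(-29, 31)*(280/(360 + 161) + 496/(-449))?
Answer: -127069928/233929 ≈ -543.20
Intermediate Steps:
Z(r, v) = -3 - 2*r (Z(r, v) = -2*r - 3 = -3 - 2*r)
-512 + Z(-29, 31)*(280/(360 + 161) + 496/(-449)) = -512 + (-3 - 2*(-29))*(280/(360 + 161) + 496/(-449)) = -512 + (-3 + 58)*(280/521 + 496*(-1/449)) = -512 + 55*(280*(1/521) - 496/449) = -512 + 55*(280/521 - 496/449) = -512 + 55*(-132696/233929) = -512 - 7298280/233929 = -127069928/233929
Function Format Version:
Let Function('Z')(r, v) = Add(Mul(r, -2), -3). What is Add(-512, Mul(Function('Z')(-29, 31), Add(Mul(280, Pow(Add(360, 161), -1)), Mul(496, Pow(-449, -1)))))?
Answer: Rational(-127069928, 233929) ≈ -543.20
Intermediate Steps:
Function('Z')(r, v) = Add(-3, Mul(-2, r)) (Function('Z')(r, v) = Add(Mul(-2, r), -3) = Add(-3, Mul(-2, r)))
Add(-512, Mul(Function('Z')(-29, 31), Add(Mul(280, Pow(Add(360, 161), -1)), Mul(496, Pow(-449, -1))))) = Add(-512, Mul(Add(-3, Mul(-2, -29)), Add(Mul(280, Pow(Add(360, 161), -1)), Mul(496, Pow(-449, -1))))) = Add(-512, Mul(Add(-3, 58), Add(Mul(280, Pow(521, -1)), Mul(496, Rational(-1, 449))))) = Add(-512, Mul(55, Add(Mul(280, Rational(1, 521)), Rational(-496, 449)))) = Add(-512, Mul(55, Add(Rational(280, 521), Rational(-496, 449)))) = Add(-512, Mul(55, Rational(-132696, 233929))) = Add(-512, Rational(-7298280, 233929)) = Rational(-127069928, 233929)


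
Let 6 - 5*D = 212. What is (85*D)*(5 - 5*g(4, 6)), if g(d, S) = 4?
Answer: 52530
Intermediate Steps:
D = -206/5 (D = 6/5 - 1/5*212 = 6/5 - 212/5 = -206/5 ≈ -41.200)
(85*D)*(5 - 5*g(4, 6)) = (85*(-206/5))*(5 - 5*4) = -3502*(5 - 20) = -3502*(-15) = 52530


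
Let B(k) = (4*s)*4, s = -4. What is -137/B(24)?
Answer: 137/64 ≈ 2.1406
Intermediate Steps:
B(k) = -64 (B(k) = (4*(-4))*4 = -16*4 = -64)
-137/B(24) = -137/(-64) = -137*(-1/64) = 137/64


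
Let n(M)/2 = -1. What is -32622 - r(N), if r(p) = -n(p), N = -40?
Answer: -32624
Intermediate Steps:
n(M) = -2 (n(M) = 2*(-1) = -2)
r(p) = 2 (r(p) = -1*(-2) = 2)
-32622 - r(N) = -32622 - 1*2 = -32622 - 2 = -32624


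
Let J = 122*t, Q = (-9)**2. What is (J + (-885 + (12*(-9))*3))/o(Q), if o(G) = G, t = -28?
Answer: -4625/81 ≈ -57.099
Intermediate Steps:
Q = 81
J = -3416 (J = 122*(-28) = -3416)
(J + (-885 + (12*(-9))*3))/o(Q) = (-3416 + (-885 + (12*(-9))*3))/81 = (-3416 + (-885 - 108*3))*(1/81) = (-3416 + (-885 - 324))*(1/81) = (-3416 - 1209)*(1/81) = -4625*1/81 = -4625/81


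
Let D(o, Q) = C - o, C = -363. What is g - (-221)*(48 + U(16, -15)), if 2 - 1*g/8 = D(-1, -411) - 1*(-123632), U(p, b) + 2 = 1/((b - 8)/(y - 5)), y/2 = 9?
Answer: -22450367/23 ≈ -9.7610e+5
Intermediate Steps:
y = 18 (y = 2*9 = 18)
D(o, Q) = -363 - o
U(p, b) = -2 + 1/(-8/13 + b/13) (U(p, b) = -2 + 1/((b - 8)/(18 - 5)) = -2 + 1/((-8 + b)/13) = -2 + 1/((-8 + b)*(1/13)) = -2 + 1/(-8/13 + b/13))
g = -986144 (g = 16 - 8*((-363 - 1*(-1)) - 1*(-123632)) = 16 - 8*((-363 + 1) + 123632) = 16 - 8*(-362 + 123632) = 16 - 8*123270 = 16 - 986160 = -986144)
g - (-221)*(48 + U(16, -15)) = -986144 - (-221)*(48 + (29 - 2*(-15))/(-8 - 15)) = -986144 - (-221)*(48 + (29 + 30)/(-23)) = -986144 - (-221)*(48 - 1/23*59) = -986144 - (-221)*(48 - 59/23) = -986144 - (-221)*1045/23 = -986144 - 1*(-230945/23) = -986144 + 230945/23 = -22450367/23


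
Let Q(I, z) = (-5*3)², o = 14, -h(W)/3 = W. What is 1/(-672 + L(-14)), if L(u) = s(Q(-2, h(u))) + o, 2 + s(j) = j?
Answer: -1/435 ≈ -0.0022989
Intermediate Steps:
h(W) = -3*W
Q(I, z) = 225 (Q(I, z) = (-15)² = 225)
s(j) = -2 + j
L(u) = 237 (L(u) = (-2 + 225) + 14 = 223 + 14 = 237)
1/(-672 + L(-14)) = 1/(-672 + 237) = 1/(-435) = -1/435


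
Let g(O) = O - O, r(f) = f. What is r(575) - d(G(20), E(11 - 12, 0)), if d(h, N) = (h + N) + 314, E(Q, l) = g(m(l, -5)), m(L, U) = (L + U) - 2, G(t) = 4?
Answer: 257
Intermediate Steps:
m(L, U) = -2 + L + U
g(O) = 0
E(Q, l) = 0
d(h, N) = 314 + N + h (d(h, N) = (N + h) + 314 = 314 + N + h)
r(575) - d(G(20), E(11 - 12, 0)) = 575 - (314 + 0 + 4) = 575 - 1*318 = 575 - 318 = 257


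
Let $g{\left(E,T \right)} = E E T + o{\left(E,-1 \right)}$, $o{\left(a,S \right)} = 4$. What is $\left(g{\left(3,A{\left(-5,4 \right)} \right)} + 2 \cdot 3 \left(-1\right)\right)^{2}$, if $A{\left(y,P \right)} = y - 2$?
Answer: $4225$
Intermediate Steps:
$A{\left(y,P \right)} = -2 + y$ ($A{\left(y,P \right)} = y - 2 = -2 + y$)
$g{\left(E,T \right)} = 4 + T E^{2}$ ($g{\left(E,T \right)} = E E T + 4 = E^{2} T + 4 = T E^{2} + 4 = 4 + T E^{2}$)
$\left(g{\left(3,A{\left(-5,4 \right)} \right)} + 2 \cdot 3 \left(-1\right)\right)^{2} = \left(\left(4 + \left(-2 - 5\right) 3^{2}\right) + 2 \cdot 3 \left(-1\right)\right)^{2} = \left(\left(4 - 63\right) + 6 \left(-1\right)\right)^{2} = \left(\left(4 - 63\right) - 6\right)^{2} = \left(-59 - 6\right)^{2} = \left(-65\right)^{2} = 4225$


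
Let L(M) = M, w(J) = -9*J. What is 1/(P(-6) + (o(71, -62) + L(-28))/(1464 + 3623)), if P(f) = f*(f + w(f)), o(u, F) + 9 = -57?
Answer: -5087/1465150 ≈ -0.0034720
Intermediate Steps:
o(u, F) = -66 (o(u, F) = -9 - 57 = -66)
P(f) = -8*f**2 (P(f) = f*(f - 9*f) = f*(-8*f) = -8*f**2)
1/(P(-6) + (o(71, -62) + L(-28))/(1464 + 3623)) = 1/(-8*(-6)**2 + (-66 - 28)/(1464 + 3623)) = 1/(-8*36 - 94/5087) = 1/(-288 - 94*1/5087) = 1/(-288 - 94/5087) = 1/(-1465150/5087) = -5087/1465150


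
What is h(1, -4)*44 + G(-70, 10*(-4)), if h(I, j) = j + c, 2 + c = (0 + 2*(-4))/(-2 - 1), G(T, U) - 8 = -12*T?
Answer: 2104/3 ≈ 701.33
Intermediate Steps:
G(T, U) = 8 - 12*T
c = ⅔ (c = -2 + (0 + 2*(-4))/(-2 - 1) = -2 + (0 - 8)/(-3) = -2 - 8*(-⅓) = -2 + 8/3 = ⅔ ≈ 0.66667)
h(I, j) = ⅔ + j (h(I, j) = j + ⅔ = ⅔ + j)
h(1, -4)*44 + G(-70, 10*(-4)) = (⅔ - 4)*44 + (8 - 12*(-70)) = -10/3*44 + (8 + 840) = -440/3 + 848 = 2104/3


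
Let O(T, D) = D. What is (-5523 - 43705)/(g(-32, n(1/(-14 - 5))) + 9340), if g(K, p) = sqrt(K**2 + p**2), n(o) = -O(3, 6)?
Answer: -22989476/4361727 + 24614*sqrt(265)/21808635 ≈ -5.2524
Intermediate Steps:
n(o) = -6 (n(o) = -1*6 = -6)
(-5523 - 43705)/(g(-32, n(1/(-14 - 5))) + 9340) = (-5523 - 43705)/(sqrt((-32)**2 + (-6)**2) + 9340) = -49228/(sqrt(1024 + 36) + 9340) = -49228/(sqrt(1060) + 9340) = -49228/(2*sqrt(265) + 9340) = -49228/(9340 + 2*sqrt(265))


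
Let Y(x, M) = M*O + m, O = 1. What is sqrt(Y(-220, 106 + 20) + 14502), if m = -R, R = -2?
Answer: sqrt(14630) ≈ 120.95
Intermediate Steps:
m = 2 (m = -1*(-2) = 2)
Y(x, M) = 2 + M (Y(x, M) = M*1 + 2 = M + 2 = 2 + M)
sqrt(Y(-220, 106 + 20) + 14502) = sqrt((2 + (106 + 20)) + 14502) = sqrt((2 + 126) + 14502) = sqrt(128 + 14502) = sqrt(14630)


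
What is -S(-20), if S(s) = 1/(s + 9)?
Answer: 1/11 ≈ 0.090909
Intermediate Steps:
S(s) = 1/(9 + s)
-S(-20) = -1/(9 - 20) = -1/(-11) = -1*(-1/11) = 1/11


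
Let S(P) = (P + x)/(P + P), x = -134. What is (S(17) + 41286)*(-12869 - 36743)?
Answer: -34817875242/17 ≈ -2.0481e+9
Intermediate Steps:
S(P) = (-134 + P)/(2*P) (S(P) = (P - 134)/(P + P) = (-134 + P)/((2*P)) = (-134 + P)*(1/(2*P)) = (-134 + P)/(2*P))
(S(17) + 41286)*(-12869 - 36743) = ((½)*(-134 + 17)/17 + 41286)*(-12869 - 36743) = ((½)*(1/17)*(-117) + 41286)*(-49612) = (-117/34 + 41286)*(-49612) = (1403607/34)*(-49612) = -34817875242/17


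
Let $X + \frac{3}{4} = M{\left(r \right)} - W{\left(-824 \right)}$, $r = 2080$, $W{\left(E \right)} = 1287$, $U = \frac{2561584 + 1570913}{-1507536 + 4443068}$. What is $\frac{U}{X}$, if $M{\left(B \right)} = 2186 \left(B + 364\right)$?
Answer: $\frac{4132497}{15679546063355} \approx 2.6356 \cdot 10^{-7}$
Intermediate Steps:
$U = \frac{4132497}{2935532} \approx 1.4078$
$M{\left(B \right)} = 795704 + 2186 B$ ($M{\left(B \right)} = 2186 \left(364 + B\right) = 795704 + 2186 B$)
$X = \frac{21365185}{4}$ ($X = - \frac{3}{4} + \left(\left(795704 + 2186 \cdot 2080\right) - 1287\right) = - \frac{3}{4} + \left(\left(795704 + 4546880\right) - 1287\right) = - \frac{3}{4} + \left(5342584 - 1287\right) = - \frac{3}{4} + 5341297 = \frac{21365185}{4} \approx 5.3413 \cdot 10^{6}$)
$\frac{U}{X} = \frac{4132497}{2935532 \cdot \frac{21365185}{4}} = \frac{4132497}{2935532} \cdot \frac{4}{21365185} = \frac{4132497}{15679546063355}$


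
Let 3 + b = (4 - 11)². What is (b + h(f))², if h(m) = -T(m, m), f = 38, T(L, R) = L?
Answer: 64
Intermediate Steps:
h(m) = -m
b = 46 (b = -3 + (4 - 11)² = -3 + (-7)² = -3 + 49 = 46)
(b + h(f))² = (46 - 1*38)² = (46 - 38)² = 8² = 64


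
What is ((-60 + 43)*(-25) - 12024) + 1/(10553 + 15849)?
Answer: -306236797/26402 ≈ -11599.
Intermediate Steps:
((-60 + 43)*(-25) - 12024) + 1/(10553 + 15849) = (-17*(-25) - 12024) + 1/26402 = (425 - 12024) + 1/26402 = -11599 + 1/26402 = -306236797/26402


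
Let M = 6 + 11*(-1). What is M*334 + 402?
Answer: -1268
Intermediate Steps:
M = -5 (M = 6 - 11 = -5)
M*334 + 402 = -5*334 + 402 = -1670 + 402 = -1268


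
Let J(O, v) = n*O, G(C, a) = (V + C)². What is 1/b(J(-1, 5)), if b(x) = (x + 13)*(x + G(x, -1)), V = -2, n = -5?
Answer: 1/252 ≈ 0.0039683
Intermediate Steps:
G(C, a) = (-2 + C)²
J(O, v) = -5*O
b(x) = (13 + x)*(x + (-2 + x)²) (b(x) = (x + 13)*(x + (-2 + x)²) = (13 + x)*(x + (-2 + x)²))
1/b(J(-1, 5)) = 1/(52 + (-5*(-1))³ - (-175)*(-1) + 10*(-5*(-1))²) = 1/(52 + 5³ - 35*5 + 10*5²) = 1/(52 + 125 - 175 + 10*25) = 1/(52 + 125 - 175 + 250) = 1/252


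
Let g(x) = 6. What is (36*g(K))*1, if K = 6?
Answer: 216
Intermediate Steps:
(36*g(K))*1 = (36*6)*1 = 216*1 = 216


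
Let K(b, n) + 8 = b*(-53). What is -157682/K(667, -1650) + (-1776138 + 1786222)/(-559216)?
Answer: 21955434289/4943329636 ≈ 4.4414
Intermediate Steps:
K(b, n) = -8 - 53*b (K(b, n) = -8 + b*(-53) = -8 - 53*b)
-157682/K(667, -1650) + (-1776138 + 1786222)/(-559216) = -157682/(-8 - 53*667) + (-1776138 + 1786222)/(-559216) = -157682/(-8 - 35351) + 10084*(-1/559216) = -157682/(-35359) - 2521/139804 = -157682*(-1/35359) - 2521/139804 = 157682/35359 - 2521/139804 = 21955434289/4943329636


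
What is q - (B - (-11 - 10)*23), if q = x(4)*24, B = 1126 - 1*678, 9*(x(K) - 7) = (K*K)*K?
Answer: -1777/3 ≈ -592.33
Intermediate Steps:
x(K) = 7 + K³/9 (x(K) = 7 + ((K*K)*K)/9 = 7 + (K²*K)/9 = 7 + K³/9)
B = 448 (B = 1126 - 678 = 448)
q = 1016/3 (q = (7 + (⅑)*4³)*24 = (7 + (⅑)*64)*24 = (7 + 64/9)*24 = (127/9)*24 = 1016/3 ≈ 338.67)
q - (B - (-11 - 10)*23) = 1016/3 - (448 - (-11 - 10)*23) = 1016/3 - (448 - (-21)*23) = 1016/3 - (448 - 1*(-483)) = 1016/3 - (448 + 483) = 1016/3 - 1*931 = 1016/3 - 931 = -1777/3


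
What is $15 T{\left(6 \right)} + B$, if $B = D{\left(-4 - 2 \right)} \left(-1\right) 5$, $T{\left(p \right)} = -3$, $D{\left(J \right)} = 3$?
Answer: $-60$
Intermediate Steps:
$B = -15$ ($B = 3 \left(-1\right) 5 = \left(-3\right) 5 = -15$)
$15 T{\left(6 \right)} + B = 15 \left(-3\right) - 15 = -45 - 15 = -60$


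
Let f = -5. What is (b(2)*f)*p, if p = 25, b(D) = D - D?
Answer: 0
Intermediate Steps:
b(D) = 0
(b(2)*f)*p = (0*(-5))*25 = 0*25 = 0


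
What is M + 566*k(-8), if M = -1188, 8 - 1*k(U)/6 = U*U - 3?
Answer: -181176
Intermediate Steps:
k(U) = 66 - 6*U² (k(U) = 48 - 6*(U*U - 3) = 48 - 6*(U² - 3) = 48 - 6*(-3 + U²) = 48 + (18 - 6*U²) = 66 - 6*U²)
M + 566*k(-8) = -1188 + 566*(66 - 6*(-8)²) = -1188 + 566*(66 - 6*64) = -1188 + 566*(66 - 384) = -1188 + 566*(-318) = -1188 - 179988 = -181176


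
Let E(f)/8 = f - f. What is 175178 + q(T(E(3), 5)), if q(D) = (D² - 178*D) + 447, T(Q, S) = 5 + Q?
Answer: 174760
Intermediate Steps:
E(f) = 0 (E(f) = 8*(f - f) = 8*0 = 0)
q(D) = 447 + D² - 178*D
175178 + q(T(E(3), 5)) = 175178 + (447 + (5 + 0)² - 178*(5 + 0)) = 175178 + (447 + 5² - 178*5) = 175178 + (447 + 25 - 890) = 175178 - 418 = 174760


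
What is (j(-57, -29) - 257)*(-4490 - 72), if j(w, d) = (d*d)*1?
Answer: -2664208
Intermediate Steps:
j(w, d) = d² (j(w, d) = d²*1 = d²)
(j(-57, -29) - 257)*(-4490 - 72) = ((-29)² - 257)*(-4490 - 72) = (841 - 257)*(-4562) = 584*(-4562) = -2664208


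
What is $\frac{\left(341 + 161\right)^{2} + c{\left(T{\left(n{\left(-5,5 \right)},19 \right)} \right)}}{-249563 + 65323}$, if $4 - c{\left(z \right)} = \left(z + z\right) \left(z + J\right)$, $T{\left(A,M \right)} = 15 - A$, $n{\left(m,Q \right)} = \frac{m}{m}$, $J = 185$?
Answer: $- \frac{61609}{46060} \approx -1.3376$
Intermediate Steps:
$n{\left(m,Q \right)} = 1$
$c{\left(z \right)} = 4 - 2 z \left(185 + z\right)$ ($c{\left(z \right)} = 4 - \left(z + z\right) \left(z + 185\right) = 4 - 2 z \left(185 + z\right)$)
$\frac{\left(341 + 161\right)^{2} + c{\left(T{\left(n{\left(-5,5 \right)},19 \right)} \right)}}{-249563 + 65323} = \frac{\left(341 + 161\right)^{2} - \left(-4 + 2 \left(15 - 1\right)^{2} + 370 \left(15 - 1\right)\right)}{-249563 + 65323} = \frac{502^{2} - \left(-4 + 2 \left(15 - 1\right)^{2} + 370 \left(15 - 1\right)\right)}{-184240} = \left(252004 - \left(5176 + 392\right)\right) \left(- \frac{1}{184240}\right) = \left(252004 - 5568\right) \left(- \frac{1}{184240}\right) = 246436 \left(- \frac{1}{184240}\right) = - \frac{61609}{46060}$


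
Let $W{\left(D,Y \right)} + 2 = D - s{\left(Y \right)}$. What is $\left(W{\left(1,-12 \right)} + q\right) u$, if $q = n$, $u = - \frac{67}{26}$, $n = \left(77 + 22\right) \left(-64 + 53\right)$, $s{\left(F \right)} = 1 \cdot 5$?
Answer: $\frac{73365}{26} \approx 2821.7$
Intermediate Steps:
$s{\left(F \right)} = 5$
$n = -1089$ ($n = 99 \left(-11\right) = -1089$)
$u = - \frac{67}{26}$ ($u = \left(-67\right) \frac{1}{26} = - \frac{67}{26} \approx -2.5769$)
$W{\left(D,Y \right)} = -7 + D$ ($W{\left(D,Y \right)} = -2 + \left(D - 5\right) = -2 + \left(-5 + D\right) = -7 + D$)
$q = -1089$
$\left(W{\left(1,-12 \right)} + q\right) u = \left(\left(-7 + 1\right) - 1089\right) \left(- \frac{67}{26}\right) = \left(-6 - 1089\right) \left(- \frac{67}{26}\right) = \left(-1095\right) \left(- \frac{67}{26}\right) = \frac{73365}{26}$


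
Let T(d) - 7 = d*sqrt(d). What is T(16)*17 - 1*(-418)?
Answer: 1625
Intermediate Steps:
T(d) = 7 + d**(3/2) (T(d) = 7 + d*sqrt(d) = 7 + d**(3/2))
T(16)*17 - 1*(-418) = (7 + 16**(3/2))*17 - 1*(-418) = (7 + 64)*17 + 418 = 71*17 + 418 = 1207 + 418 = 1625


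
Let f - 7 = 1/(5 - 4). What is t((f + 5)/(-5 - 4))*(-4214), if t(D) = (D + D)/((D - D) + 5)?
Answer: 109564/45 ≈ 2434.8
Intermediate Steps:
f = 8 (f = 7 + 1/(5 - 4) = 7 + 1/1 = 7 + 1 = 8)
t(D) = 2*D/5 (t(D) = (2*D)/(0 + 5) = (2*D)/5 = (2*D)*(⅕) = 2*D/5)
t((f + 5)/(-5 - 4))*(-4214) = (2*((8 + 5)/(-5 - 4))/5)*(-4214) = (2*(13/(-9))/5)*(-4214) = (2*(13*(-⅑))/5)*(-4214) = ((⅖)*(-13/9))*(-4214) = -26/45*(-4214) = 109564/45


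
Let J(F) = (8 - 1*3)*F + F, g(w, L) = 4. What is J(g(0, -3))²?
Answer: 576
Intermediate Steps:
J(F) = 6*F (J(F) = (8 - 3)*F + F = 5*F + F = 6*F)
J(g(0, -3))² = (6*4)² = 24² = 576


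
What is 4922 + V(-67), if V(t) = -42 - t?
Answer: 4947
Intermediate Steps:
4922 + V(-67) = 4922 + (-42 - 1*(-67)) = 4922 + (-42 + 67) = 4922 + 25 = 4947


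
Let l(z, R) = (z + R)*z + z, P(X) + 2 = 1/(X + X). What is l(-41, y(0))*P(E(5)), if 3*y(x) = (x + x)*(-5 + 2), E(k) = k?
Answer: -3116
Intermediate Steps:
y(x) = -2*x (y(x) = ((x + x)*(-5 + 2))/3 = ((2*x)*(-3))/3 = (-6*x)/3 = -2*x)
P(X) = -2 + 1/(2*X) (P(X) = -2 + 1/(X + X) = -2 + 1/(2*X))
l(z, R) = z + z*(R + z) (l(z, R) = (R + z)*z + z = z*(R + z) + z = z + z*(R + z))
l(-41, y(0))*P(E(5)) = (-41*(1 - 2*0 - 41))*(-2 + (1/2)/5) = (-41*(1 + 0 - 41))*(-2 + (1/2)*(1/5)) = (-41*(-40))*(-2 + 1/10) = 1640*(-19/10) = -3116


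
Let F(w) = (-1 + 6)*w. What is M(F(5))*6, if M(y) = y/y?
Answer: 6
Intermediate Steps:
F(w) = 5*w
M(y) = 1
M(F(5))*6 = 1*6 = 6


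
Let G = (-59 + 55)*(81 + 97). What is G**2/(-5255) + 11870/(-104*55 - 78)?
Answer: -1500819081/15234245 ≈ -98.516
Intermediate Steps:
G = -712 (G = -4*178 = -712)
G**2/(-5255) + 11870/(-104*55 - 78) = (-712)**2/(-5255) + 11870/(-104*55 - 78) = 506944*(-1/5255) + 11870/(-5720 - 78) = -506944/5255 + 11870/(-5798) = -506944/5255 + 11870*(-1/5798) = -506944/5255 - 5935/2899 = -1500819081/15234245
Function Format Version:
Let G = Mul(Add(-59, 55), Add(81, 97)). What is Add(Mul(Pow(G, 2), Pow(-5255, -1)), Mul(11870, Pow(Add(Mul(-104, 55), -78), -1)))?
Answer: Rational(-1500819081, 15234245) ≈ -98.516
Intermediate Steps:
G = -712 (G = Mul(-4, 178) = -712)
Add(Mul(Pow(G, 2), Pow(-5255, -1)), Mul(11870, Pow(Add(Mul(-104, 55), -78), -1))) = Add(Mul(Pow(-712, 2), Pow(-5255, -1)), Mul(11870, Pow(Add(Mul(-104, 55), -78), -1))) = Add(Mul(506944, Rational(-1, 5255)), Mul(11870, Pow(Add(-5720, -78), -1))) = Add(Rational(-506944, 5255), Mul(11870, Pow(-5798, -1))) = Add(Rational(-506944, 5255), Mul(11870, Rational(-1, 5798))) = Add(Rational(-506944, 5255), Rational(-5935, 2899)) = Rational(-1500819081, 15234245)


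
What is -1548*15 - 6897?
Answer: -30117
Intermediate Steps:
-1548*15 - 6897 = -23220 - 6897 = -30117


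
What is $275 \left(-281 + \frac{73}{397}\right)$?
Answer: $- \frac{30658100}{397} \approx -77224.0$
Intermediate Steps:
$275 \left(-281 + \frac{73}{397}\right) = 275 \left(- \frac{111484}{397}\right) = - \frac{30658100}{397}$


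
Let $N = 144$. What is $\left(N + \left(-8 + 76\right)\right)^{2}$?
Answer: $44944$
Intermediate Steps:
$\left(N + \left(-8 + 76\right)\right)^{2} = \left(144 + \left(-8 + 76\right)\right)^{2} = \left(144 + 68\right)^{2} = 212^{2} = 44944$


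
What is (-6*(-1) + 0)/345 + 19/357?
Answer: 2899/41055 ≈ 0.070613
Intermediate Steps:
(-6*(-1) + 0)/345 + 19/357 = (6 + 0)*(1/345) + 19*(1/357) = 6*(1/345) + 19/357 = 2/115 + 19/357 = 2899/41055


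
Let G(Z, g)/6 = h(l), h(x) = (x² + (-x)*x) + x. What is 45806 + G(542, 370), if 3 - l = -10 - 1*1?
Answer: 45890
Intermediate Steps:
l = 14 (l = 3 - (-10 - 1*1) = 3 - (-10 - 1) = 3 - 1*(-11) = 3 + 11 = 14)
h(x) = x (h(x) = (x² - x²) + x = 0 + x = x)
G(Z, g) = 84 (G(Z, g) = 6*14 = 84)
45806 + G(542, 370) = 45806 + 84 = 45890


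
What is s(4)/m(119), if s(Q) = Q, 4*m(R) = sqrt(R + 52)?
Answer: 16*sqrt(19)/57 ≈ 1.2236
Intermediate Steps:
m(R) = sqrt(52 + R)/4 (m(R) = sqrt(R + 52)/4 = sqrt(52 + R)/4)
s(4)/m(119) = 4/((sqrt(52 + 119)/4)) = 4/((sqrt(171)/4)) = 4/(((3*sqrt(19))/4)) = 4/((3*sqrt(19)/4)) = 4*(4*sqrt(19)/57) = 16*sqrt(19)/57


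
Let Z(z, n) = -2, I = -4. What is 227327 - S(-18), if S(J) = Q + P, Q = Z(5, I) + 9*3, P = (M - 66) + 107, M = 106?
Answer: 227155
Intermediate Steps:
P = 147 (P = (106 - 66) + 107 = 40 + 107 = 147)
Q = 25 (Q = -2 + 9*3 = -2 + 27 = 25)
S(J) = 172 (S(J) = 25 + 147 = 172)
227327 - S(-18) = 227327 - 1*172 = 227327 - 172 = 227155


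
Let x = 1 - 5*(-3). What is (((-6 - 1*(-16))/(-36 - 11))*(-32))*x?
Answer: 5120/47 ≈ 108.94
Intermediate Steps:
x = 16 (x = 1 + 15 = 16)
(((-6 - 1*(-16))/(-36 - 11))*(-32))*x = (((-6 - 1*(-16))/(-36 - 11))*(-32))*16 = (((-6 + 16)/(-47))*(-32))*16 = ((10*(-1/47))*(-32))*16 = -10/47*(-32)*16 = (320/47)*16 = 5120/47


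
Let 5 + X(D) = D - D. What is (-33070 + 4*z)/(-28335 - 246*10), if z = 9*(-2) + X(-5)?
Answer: 11054/10265 ≈ 1.0769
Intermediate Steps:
X(D) = -5 (X(D) = -5 + (D - D) = -5 + 0 = -5)
z = -23 (z = 9*(-2) - 5 = -18 - 5 = -23)
(-33070 + 4*z)/(-28335 - 246*10) = (-33070 + 4*(-23))/(-28335 - 246*10) = (-33070 - 92)/(-28335 - 2460) = -33162/(-30795) = -33162*(-1/30795) = 11054/10265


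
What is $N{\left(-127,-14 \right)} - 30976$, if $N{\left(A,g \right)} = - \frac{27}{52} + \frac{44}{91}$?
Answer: $- \frac{867329}{28} \approx -30976.0$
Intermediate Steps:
$N{\left(A,g \right)} = - \frac{1}{28}$ ($N{\left(A,g \right)} = \left(-27\right) \frac{1}{52} + 44 \cdot \frac{1}{91} = - \frac{27}{52} + \frac{44}{91} = - \frac{1}{28}$)
$N{\left(-127,-14 \right)} - 30976 = - \frac{1}{28} - 30976 = - \frac{867329}{28}$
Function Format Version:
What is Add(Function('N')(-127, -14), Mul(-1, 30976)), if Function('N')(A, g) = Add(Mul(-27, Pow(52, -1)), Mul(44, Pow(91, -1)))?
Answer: Rational(-867329, 28) ≈ -30976.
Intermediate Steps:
Function('N')(A, g) = Rational(-1, 28) (Function('N')(A, g) = Add(Mul(-27, Rational(1, 52)), Mul(44, Rational(1, 91))) = Add(Rational(-27, 52), Rational(44, 91)) = Rational(-1, 28))
Add(Function('N')(-127, -14), Mul(-1, 30976)) = Add(Rational(-1, 28), Mul(-1, 30976)) = Add(Rational(-1, 28), -30976) = Rational(-867329, 28)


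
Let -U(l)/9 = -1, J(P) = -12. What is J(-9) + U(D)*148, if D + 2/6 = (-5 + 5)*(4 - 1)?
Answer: 1320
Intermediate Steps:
D = -1/3 (D = -1/3 + (-5 + 5)*(4 - 1) = -1/3 + 0*3 = -1/3 + 0 = -1/3 ≈ -0.33333)
U(l) = 9 (U(l) = -9*(-1) = 9)
J(-9) + U(D)*148 = -12 + 9*148 = -12 + 1332 = 1320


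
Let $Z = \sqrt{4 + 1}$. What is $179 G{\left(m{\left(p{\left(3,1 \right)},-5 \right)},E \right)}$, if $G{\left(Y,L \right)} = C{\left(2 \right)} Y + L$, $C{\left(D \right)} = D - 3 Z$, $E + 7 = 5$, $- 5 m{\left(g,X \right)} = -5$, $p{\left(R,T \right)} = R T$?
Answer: $- 537 \sqrt{5} \approx -1200.8$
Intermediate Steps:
$m{\left(g,X \right)} = 1$ ($m{\left(g,X \right)} = \left(- \frac{1}{5}\right) \left(-5\right) = 1$)
$Z = \sqrt{5} \approx 2.2361$
$E = -2$ ($E = -7 + 5 = -2$)
$C{\left(D \right)} = D - 3 \sqrt{5}$
$G{\left(Y,L \right)} = L + Y \left(2 - 3 \sqrt{5}\right)$ ($G{\left(Y,L \right)} = \left(2 - 3 \sqrt{5}\right) Y + L = Y \left(2 - 3 \sqrt{5}\right) + L = L + Y \left(2 - 3 \sqrt{5}\right)$)
$179 G{\left(m{\left(p{\left(3,1 \right)},-5 \right)},E \right)} = 179 \left(-2 + 1 \left(2 - 3 \sqrt{5}\right)\right) = 179 \left(-2 + \left(2 - 3 \sqrt{5}\right)\right) = 179 \left(- 3 \sqrt{5}\right) = - 537 \sqrt{5}$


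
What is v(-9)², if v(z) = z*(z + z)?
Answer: 26244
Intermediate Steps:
v(z) = 2*z² (v(z) = z*(2*z) = 2*z²)
v(-9)² = (2*(-9)²)² = (2*81)² = 162² = 26244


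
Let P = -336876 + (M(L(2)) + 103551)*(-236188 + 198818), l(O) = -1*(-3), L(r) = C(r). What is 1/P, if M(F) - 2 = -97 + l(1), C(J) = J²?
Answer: -1/3866599706 ≈ -2.5863e-10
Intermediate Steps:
L(r) = r²
l(O) = 3
M(F) = -92 (M(F) = 2 + (-97 + 3) = 2 - 94 = -92)
P = -3866599706 (P = -336876 + (-92 + 103551)*(-236188 + 198818) = -336876 + 103459*(-37370) = -336876 - 3866262830 = -3866599706)
1/P = 1/(-3866599706) = -1/3866599706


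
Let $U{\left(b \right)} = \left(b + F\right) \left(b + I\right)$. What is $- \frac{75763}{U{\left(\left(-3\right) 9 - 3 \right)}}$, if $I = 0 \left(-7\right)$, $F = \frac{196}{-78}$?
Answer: $- \frac{3107}{40} \approx -77.675$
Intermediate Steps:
$F = - \frac{98}{39}$ ($F = 196 \left(- \frac{1}{78}\right) = - \frac{98}{39} \approx -2.5128$)
$I = 0$
$U{\left(b \right)} = b \left(- \frac{98}{39} + b\right)$ ($U{\left(b \right)} = \left(b - \frac{98}{39}\right) \left(b + 0\right) = \left(- \frac{98}{39} + b\right) b = b \left(- \frac{98}{39} + b\right)$)
$- \frac{75763}{U{\left(\left(-3\right) 9 - 3 \right)}} = - \frac{75763}{\frac{1}{39} \left(\left(-3\right) 9 - 3\right) \left(-98 + 39 \left(\left(-3\right) 9 - 3\right)\right)} = - \frac{75763}{\frac{1}{39} \left(-27 - 3\right) \left(-98 + 39 \left(-27 - 3\right)\right)} = - \frac{75763}{\frac{1}{39} \left(-30\right) \left(-98 + 39 \left(-30\right)\right)} = - \frac{75763}{\frac{1}{39} \left(-30\right) \left(-98 - 1170\right)} = - \frac{75763}{\frac{1}{39} \left(-30\right) \left(-1268\right)} = - \frac{75763}{\frac{12680}{13}} = \left(-75763\right) \frac{13}{12680} = - \frac{3107}{40}$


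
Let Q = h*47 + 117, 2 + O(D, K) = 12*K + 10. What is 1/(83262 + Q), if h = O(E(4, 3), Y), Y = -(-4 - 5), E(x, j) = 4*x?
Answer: 1/88831 ≈ 1.1257e-5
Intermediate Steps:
Y = 9 (Y = -1*(-9) = 9)
O(D, K) = 8 + 12*K (O(D, K) = -2 + (12*K + 10) = -2 + (10 + 12*K) = 8 + 12*K)
h = 116 (h = 8 + 12*9 = 8 + 108 = 116)
Q = 5569 (Q = 116*47 + 117 = 5452 + 117 = 5569)
1/(83262 + Q) = 1/(83262 + 5569) = 1/88831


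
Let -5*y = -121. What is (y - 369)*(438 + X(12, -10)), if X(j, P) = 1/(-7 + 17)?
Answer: -3776422/25 ≈ -1.5106e+5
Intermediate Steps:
y = 121/5 (y = -⅕*(-121) = 121/5 ≈ 24.200)
X(j, P) = ⅒ (X(j, P) = 1/10 = ⅒)
(y - 369)*(438 + X(12, -10)) = (121/5 - 369)*(438 + ⅒) = -1724/5*4381/10 = -3776422/25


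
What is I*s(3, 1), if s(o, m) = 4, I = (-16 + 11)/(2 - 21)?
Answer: 20/19 ≈ 1.0526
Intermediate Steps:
I = 5/19 (I = -5/(-19) = -5*(-1/19) = 5/19 ≈ 0.26316)
I*s(3, 1) = (5/19)*4 = 20/19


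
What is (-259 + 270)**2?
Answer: 121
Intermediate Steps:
(-259 + 270)**2 = 11**2 = 121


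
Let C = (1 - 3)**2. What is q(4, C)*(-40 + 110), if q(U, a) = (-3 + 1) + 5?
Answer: 210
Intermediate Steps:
C = 4 (C = (-2)**2 = 4)
q(U, a) = 3 (q(U, a) = -2 + 5 = 3)
q(4, C)*(-40 + 110) = 3*(-40 + 110) = 3*70 = 210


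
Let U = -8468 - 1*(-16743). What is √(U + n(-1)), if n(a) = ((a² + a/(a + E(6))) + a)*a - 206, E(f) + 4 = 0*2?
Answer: 82*√30/5 ≈ 89.827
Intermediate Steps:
E(f) = -4 (E(f) = -4 + 0*2 = -4 + 0 = -4)
U = 8275 (U = -8468 + 16743 = 8275)
n(a) = -206 + a*(a + a² + a/(-4 + a)) (n(a) = ((a² + a/(a - 4)) + a)*a - 206 = ((a² + a/(-4 + a)) + a)*a - 206 = (a + a² + a/(-4 + a))*a - 206 = a*(a + a² + a/(-4 + a)) - 206 = -206 + a*(a + a² + a/(-4 + a)))
√(U + n(-1)) = √(8275 + (824 + (-1)⁴ - 206*(-1) - 3*(-1)² - 3*(-1)³)/(-4 - 1)) = √(8275 + (824 + 1 + 206 - 3*1 - 3*(-1))/(-5)) = √(8275 - (824 + 1 + 206 - 3 + 3)/5) = √(8275 - ⅕*1031) = √(8275 - 1031/5) = √(40344/5) = 82*√30/5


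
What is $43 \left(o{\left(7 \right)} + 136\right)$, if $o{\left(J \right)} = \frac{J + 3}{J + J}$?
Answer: $\frac{41151}{7} \approx 5878.7$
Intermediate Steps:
$o{\left(J \right)} = \frac{3 + J}{2 J}$
$43 \left(o{\left(7 \right)} + 136\right) = 43 \left(\frac{3 + 7}{2 \cdot 7} + 136\right) = 43 \left(\frac{1}{2} \cdot \frac{1}{7} \cdot 10 + 136\right) = 43 \left(\frac{5}{7} + 136\right) = 43 \cdot \frac{957}{7} = \frac{41151}{7}$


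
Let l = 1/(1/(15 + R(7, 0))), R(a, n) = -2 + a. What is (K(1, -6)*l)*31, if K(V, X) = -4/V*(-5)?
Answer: 12400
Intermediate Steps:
K(V, X) = 20/V
l = 20 (l = 1/(1/(15 + (-2 + 7))) = 1/(1/(15 + 5)) = 1/(1/20) = 20)
(K(1, -6)*l)*31 = ((20/1)*20)*31 = ((20*1)*20)*31 = (20*20)*31 = 400*31 = 12400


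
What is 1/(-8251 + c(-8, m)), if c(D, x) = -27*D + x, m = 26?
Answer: -1/8009 ≈ -0.00012486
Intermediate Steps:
c(D, x) = x - 27*D
1/(-8251 + c(-8, m)) = 1/(-8251 + (26 - 27*(-8))) = 1/(-8251 + (26 + 216)) = 1/(-8251 + 242) = 1/(-8009) = -1/8009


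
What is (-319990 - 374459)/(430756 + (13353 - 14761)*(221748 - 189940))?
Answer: 694449/44354908 ≈ 0.015657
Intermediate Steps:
(-319990 - 374459)/(430756 + (13353 - 14761)*(221748 - 189940)) = -694449/(430756 - 1408*31808) = -694449/(430756 - 44785664) = -694449/(-44354908) = -694449*(-1/44354908) = 694449/44354908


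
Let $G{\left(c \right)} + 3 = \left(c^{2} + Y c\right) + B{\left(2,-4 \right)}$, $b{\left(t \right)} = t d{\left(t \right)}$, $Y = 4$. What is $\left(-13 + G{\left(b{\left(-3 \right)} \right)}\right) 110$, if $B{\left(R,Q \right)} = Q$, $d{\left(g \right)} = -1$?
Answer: $110$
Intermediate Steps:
$b{\left(t \right)} = - t$ ($b{\left(t \right)} = t \left(-1\right) = - t$)
$G{\left(c \right)} = -7 + c^{2} + 4 c$ ($G{\left(c \right)} = -3 - \left(4 - c^{2} - 4 c\right) = -3 + \left(-4 + c^{2} + 4 c\right) = -7 + c^{2} + 4 c$)
$\left(-13 + G{\left(b{\left(-3 \right)} \right)}\right) 110 = \left(-13 + \left(-7 + \left(\left(-1\right) \left(-3\right)\right)^{2} + 4 \left(\left(-1\right) \left(-3\right)\right)\right)\right) 110 = \left(-13 + \left(-7 + 3^{2} + 4 \cdot 3\right)\right) 110 = \left(-13 + \left(-7 + 9 + 12\right)\right) 110 = \left(-13 + 14\right) 110 = 1 \cdot 110 = 110$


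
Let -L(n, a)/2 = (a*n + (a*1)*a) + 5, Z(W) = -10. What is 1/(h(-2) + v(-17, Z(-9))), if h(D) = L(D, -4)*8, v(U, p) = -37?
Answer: -1/501 ≈ -0.0019960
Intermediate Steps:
L(n, a) = -10 - 2*a² - 2*a*n (L(n, a) = -2*((a*n + (a*1)*a) + 5) = -2*((a*n + a*a) + 5) = -2*((a*n + a²) + 5) = -2*((a² + a*n) + 5) = -2*(5 + a² + a*n) = -10 - 2*a² - 2*a*n)
h(D) = -336 + 64*D (h(D) = (-10 - 2*(-4)² - 2*(-4)*D)*8 = (-10 - 2*16 + 8*D)*8 = (-10 - 32 + 8*D)*8 = (-42 + 8*D)*8 = -336 + 64*D)
1/(h(-2) + v(-17, Z(-9))) = 1/((-336 + 64*(-2)) - 37) = 1/((-336 - 128) - 37) = 1/(-464 - 37) = 1/(-501) = -1/501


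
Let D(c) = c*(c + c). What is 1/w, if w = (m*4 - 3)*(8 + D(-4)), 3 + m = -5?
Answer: -1/1400 ≈ -0.00071429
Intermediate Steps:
m = -8 (m = -3 - 5 = -8)
D(c) = 2*c**2 (D(c) = c*(2*c) = 2*c**2)
w = -1400 (w = (-8*4 - 3)*(8 + 2*(-4)**2) = (-32 - 3)*(8 + 2*16) = -35*(8 + 32) = -35*40 = -1400)
1/w = 1/(-1400) = -1/1400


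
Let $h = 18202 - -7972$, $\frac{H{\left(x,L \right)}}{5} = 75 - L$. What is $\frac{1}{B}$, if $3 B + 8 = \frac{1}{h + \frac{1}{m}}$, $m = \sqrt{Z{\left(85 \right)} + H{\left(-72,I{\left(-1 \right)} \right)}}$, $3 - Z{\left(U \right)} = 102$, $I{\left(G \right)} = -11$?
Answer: $- \frac{5442235833738}{14512559581547} + \frac{3 \sqrt{331}}{14512559581547} \approx -0.375$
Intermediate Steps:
$H{\left(x,L \right)} = 375 - 5 L$ ($H{\left(x,L \right)} = 5 \left(75 - L\right) = 375 - 5 L$)
$Z{\left(U \right)} = -99$ ($Z{\left(U \right)} = 3 - 102 = -99$)
$m = \sqrt{331}$ ($m = \sqrt{-99 + \left(375 - -55\right)} = \sqrt{-99 + \left(375 + 55\right)} = \sqrt{-99 + 430} = \sqrt{331} \approx 18.193$)
$h = 26174$ ($h = 18202 + 7972 = 26174$)
$B = - \frac{8}{3} + \frac{1}{3 \left(26174 + \frac{\sqrt{331}}{331}\right)}$ ($B = - \frac{8}{3} + \frac{1}{3 \left(26174 + \frac{1}{\sqrt{331}}\right)} = - \frac{8}{3} + \frac{1}{3 \left(26174 + \frac{\sqrt{331}}{331}\right)} \approx -2.6667$)
$\frac{1}{B} = \frac{1}{- \frac{1814078611246}{680282728065} - \frac{\sqrt{331}}{680282728065}}$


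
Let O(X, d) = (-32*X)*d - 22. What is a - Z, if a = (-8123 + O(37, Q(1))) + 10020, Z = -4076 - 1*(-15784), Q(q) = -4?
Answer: -5097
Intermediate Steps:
Z = 11708 (Z = -4076 + 15784 = 11708)
O(X, d) = -22 - 32*X*d (O(X, d) = -32*X*d - 22 = -22 - 32*X*d)
a = 6611 (a = (-8123 + (-22 - 32*37*(-4))) + 10020 = (-8123 + (-22 + 4736)) + 10020 = (-8123 + 4714) + 10020 = -3409 + 10020 = 6611)
a - Z = 6611 - 1*11708 = 6611 - 11708 = -5097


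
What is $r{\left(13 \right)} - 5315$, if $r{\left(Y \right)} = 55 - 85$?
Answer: $-5345$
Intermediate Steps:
$r{\left(Y \right)} = -30$ ($r{\left(Y \right)} = 55 - 85 = -30$)
$r{\left(13 \right)} - 5315 = -30 - 5315 = -5345$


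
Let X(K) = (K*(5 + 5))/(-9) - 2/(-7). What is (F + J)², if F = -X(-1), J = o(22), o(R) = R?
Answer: 1684804/3969 ≈ 424.49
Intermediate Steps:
X(K) = 2/7 - 10*K/9 (X(K) = (K*10)*(-⅑) - 2*(-⅐) = (10*K)*(-⅑) + 2/7 = -10*K/9 + 2/7 = 2/7 - 10*K/9)
J = 22
F = -88/63 (F = -(2/7 - 10/9*(-1)) = -(2/7 + 10/9) = -1*88/63 = -88/63 ≈ -1.3968)
(F + J)² = (-88/63 + 22)² = (1298/63)² = 1684804/3969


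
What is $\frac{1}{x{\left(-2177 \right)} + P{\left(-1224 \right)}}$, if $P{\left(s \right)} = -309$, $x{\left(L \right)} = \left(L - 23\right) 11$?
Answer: $- \frac{1}{24509} \approx -4.0801 \cdot 10^{-5}$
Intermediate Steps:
$x{\left(L \right)} = -253 + 11 L$ ($x{\left(L \right)} = \left(-23 + L\right) 11 = -253 + 11 L$)
$\frac{1}{x{\left(-2177 \right)} + P{\left(-1224 \right)}} = \frac{1}{\left(-253 + 11 \left(-2177\right)\right) - 309} = \frac{1}{\left(-253 - 23947\right) - 309} = \frac{1}{-24200 - 309} = \frac{1}{-24509} = - \frac{1}{24509}$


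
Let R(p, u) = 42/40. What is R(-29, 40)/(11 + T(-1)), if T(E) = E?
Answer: 21/200 ≈ 0.10500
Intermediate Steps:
R(p, u) = 21/20 (R(p, u) = 42*(1/40) = 21/20)
R(-29, 40)/(11 + T(-1)) = (21/20)/(11 - 1) = (21/20)/10 = (⅒)*(21/20) = 21/200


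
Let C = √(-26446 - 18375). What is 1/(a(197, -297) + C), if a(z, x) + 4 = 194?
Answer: 10/4259 - I*√44821/80921 ≈ 0.002348 - 0.0026163*I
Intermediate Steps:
C = I*√44821 (C = √(-44821) = I*√44821 ≈ 211.71*I)
a(z, x) = 190 (a(z, x) = -4 + 194 = 190)
1/(a(197, -297) + C) = 1/(190 + I*√44821)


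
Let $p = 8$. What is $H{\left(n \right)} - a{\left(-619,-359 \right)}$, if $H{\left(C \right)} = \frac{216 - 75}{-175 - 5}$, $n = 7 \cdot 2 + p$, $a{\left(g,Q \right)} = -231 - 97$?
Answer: $\frac{19633}{60} \approx 327.22$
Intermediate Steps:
$a{\left(g,Q \right)} = -328$
$n = 22$ ($n = 7 \cdot 2 + 8 = 14 + 8 = 22$)
$H{\left(C \right)} = - \frac{47}{60}$ ($H{\left(C \right)} = \frac{141}{-180} = 141 \left(- \frac{1}{180}\right) = - \frac{47}{60}$)
$H{\left(n \right)} - a{\left(-619,-359 \right)} = - \frac{47}{60} - -328 = - \frac{47}{60} + 328 = \frac{19633}{60}$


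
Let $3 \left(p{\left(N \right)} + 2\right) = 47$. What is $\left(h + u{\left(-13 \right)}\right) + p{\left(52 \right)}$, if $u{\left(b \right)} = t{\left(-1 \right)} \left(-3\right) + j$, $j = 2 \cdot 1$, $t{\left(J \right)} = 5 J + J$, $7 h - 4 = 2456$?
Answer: $\frac{8087}{21} \approx 385.1$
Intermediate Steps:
$h = \frac{2460}{7}$ ($h = \frac{4}{7} + \frac{1}{7} \cdot 2456 = \frac{4}{7} + \frac{2456}{7} = \frac{2460}{7} \approx 351.43$)
$t{\left(J \right)} = 6 J$
$p{\left(N \right)} = \frac{41}{3}$ ($p{\left(N \right)} = -2 + \frac{1}{3} \cdot 47 = -2 + \frac{47}{3} = \frac{41}{3}$)
$j = 2$
$u{\left(b \right)} = 20$ ($u{\left(b \right)} = 6 \left(-1\right) \left(-3\right) + 2 = \left(-6\right) \left(-3\right) + 2 = 18 + 2 = 20$)
$\left(h + u{\left(-13 \right)}\right) + p{\left(52 \right)} = \left(\frac{2460}{7} + 20\right) + \frac{41}{3} = \frac{2600}{7} + \frac{41}{3} = \frac{8087}{21}$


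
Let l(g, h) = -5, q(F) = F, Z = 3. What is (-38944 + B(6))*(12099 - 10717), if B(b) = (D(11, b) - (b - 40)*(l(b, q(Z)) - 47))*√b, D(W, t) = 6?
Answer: -53820608 - 2435084*√6 ≈ -5.9785e+7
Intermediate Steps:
B(b) = √b*(-2074 + 52*b) (B(b) = (6 - (b - 40)*(-5 - 47))*√b = (6 - (-40 + b)*(-52))*√b = (6 - (2080 - 52*b))*√b = (6 + (-2080 + 52*b))*√b = (-2074 + 52*b)*√b = √b*(-2074 + 52*b))
(-38944 + B(6))*(12099 - 10717) = (-38944 + √6*(-2074 + 52*6))*(12099 - 10717) = (-38944 + √6*(-2074 + 312))*1382 = (-38944 + √6*(-1762))*1382 = (-38944 - 1762*√6)*1382 = -53820608 - 2435084*√6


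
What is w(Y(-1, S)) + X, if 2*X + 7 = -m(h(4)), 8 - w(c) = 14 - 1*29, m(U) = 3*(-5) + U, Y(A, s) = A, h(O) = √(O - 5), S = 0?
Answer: 27 - I/2 ≈ 27.0 - 0.5*I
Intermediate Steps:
h(O) = √(-5 + O)
m(U) = -15 + U
w(c) = 23 (w(c) = 8 - (14 - 1*29) = 8 - (14 - 29) = 8 - 1*(-15) = 8 + 15 = 23)
X = 4 - I/2 (X = -7/2 + (-(-15 + √(-5 + 4)))/2 = -7/2 + (-(-15 + √(-1)))/2 = -7/2 + (-(-15 + I))/2 = -7/2 + (15 - I)/2 = -7/2 + (15/2 - I/2) = 4 - I/2 ≈ 4.0 - 0.5*I)
w(Y(-1, S)) + X = 23 + (4 - I/2) = 27 - I/2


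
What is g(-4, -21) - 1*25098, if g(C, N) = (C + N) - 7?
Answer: -25130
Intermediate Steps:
g(C, N) = -7 + C + N
g(-4, -21) - 1*25098 = (-7 - 4 - 21) - 1*25098 = -32 - 25098 = -25130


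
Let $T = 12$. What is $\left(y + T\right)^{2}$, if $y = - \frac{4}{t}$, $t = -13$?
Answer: $\frac{25600}{169} \approx 151.48$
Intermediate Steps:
$y = \frac{4}{13}$ ($y = - \frac{4}{-13} = \left(-4\right) \left(- \frac{1}{13}\right) = \frac{4}{13} \approx 0.30769$)
$\left(y + T\right)^{2} = \left(\frac{4}{13} + 12\right)^{2} = \left(\frac{160}{13}\right)^{2} = \frac{25600}{169}$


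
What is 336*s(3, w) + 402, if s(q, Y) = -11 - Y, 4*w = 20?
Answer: -4974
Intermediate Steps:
w = 5 (w = (1/4)*20 = 5)
336*s(3, w) + 402 = 336*(-11 - 1*5) + 402 = 336*(-11 - 5) + 402 = 336*(-16) + 402 = -5376 + 402 = -4974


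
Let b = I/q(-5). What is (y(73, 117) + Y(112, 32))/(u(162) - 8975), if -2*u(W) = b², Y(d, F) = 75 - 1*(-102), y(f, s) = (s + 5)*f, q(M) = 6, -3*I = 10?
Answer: -1471446/1453975 ≈ -1.0120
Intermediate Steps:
I = -10/3 (I = -⅓*10 = -10/3 ≈ -3.3333)
y(f, s) = f*(5 + s) (y(f, s) = (5 + s)*f = f*(5 + s))
b = -5/9 (b = -10/3/6 = -10/3*⅙ = -5/9 ≈ -0.55556)
Y(d, F) = 177 (Y(d, F) = 75 + 102 = 177)
u(W) = -25/162 (u(W) = -(-5/9)²/2 = -½*25/81 = -25/162)
(y(73, 117) + Y(112, 32))/(u(162) - 8975) = (73*(5 + 117) + 177)/(-25/162 - 8975) = (73*122 + 177)/(-1453975/162) = (8906 + 177)*(-162/1453975) = 9083*(-162/1453975) = -1471446/1453975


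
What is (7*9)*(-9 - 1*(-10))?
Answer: 63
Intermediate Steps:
(7*9)*(-9 - 1*(-10)) = 63*(-9 + 10) = 63*1 = 63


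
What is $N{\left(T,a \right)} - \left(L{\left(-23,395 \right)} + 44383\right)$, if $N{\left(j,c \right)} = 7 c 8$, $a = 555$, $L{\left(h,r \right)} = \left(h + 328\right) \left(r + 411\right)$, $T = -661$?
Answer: $-259133$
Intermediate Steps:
$L{\left(h,r \right)} = \left(328 + h\right) \left(411 + r\right)$
$N{\left(j,c \right)} = 56 c$
$N{\left(T,a \right)} - \left(L{\left(-23,395 \right)} + 44383\right) = 56 \cdot 555 - \left(\left(134808 + 328 \cdot 395 + 411 \left(-23\right) - 9085\right) + 44383\right) = 31080 - \left(\left(134808 + 129560 - 9453 - 9085\right) + 44383\right) = 31080 - \left(245830 + 44383\right) = 31080 - 290213 = -259133$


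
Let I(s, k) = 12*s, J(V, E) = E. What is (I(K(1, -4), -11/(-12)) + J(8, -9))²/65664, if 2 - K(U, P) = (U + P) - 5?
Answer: 1369/7296 ≈ 0.18764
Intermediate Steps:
K(U, P) = 7 - P - U (K(U, P) = 2 - ((U + P) - 5) = 2 - ((P + U) - 5) = 2 - (-5 + P + U) = 2 + (5 - P - U) = 7 - P - U)
(I(K(1, -4), -11/(-12)) + J(8, -9))²/65664 = (12*(7 - 1*(-4) - 1*1) - 9)²/65664 = (12*(7 + 4 - 1) - 9)²*(1/65664) = (12*10 - 9)²*(1/65664) = (120 - 9)²*(1/65664) = 111²*(1/65664) = 12321*(1/65664) = 1369/7296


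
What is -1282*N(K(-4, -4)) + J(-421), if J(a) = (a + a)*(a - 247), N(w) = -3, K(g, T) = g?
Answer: 566302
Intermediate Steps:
J(a) = 2*a*(-247 + a) (J(a) = (2*a)*(-247 + a) = 2*a*(-247 + a))
-1282*N(K(-4, -4)) + J(-421) = -1282*(-3) + 2*(-421)*(-247 - 421) = 3846 + 2*(-421)*(-668) = 3846 + 562456 = 566302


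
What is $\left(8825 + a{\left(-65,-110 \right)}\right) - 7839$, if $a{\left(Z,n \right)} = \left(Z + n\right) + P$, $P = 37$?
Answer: $848$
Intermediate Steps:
$a{\left(Z,n \right)} = 37 + Z + n$ ($a{\left(Z,n \right)} = \left(Z + n\right) + 37 = 37 + Z + n$)
$\left(8825 + a{\left(-65,-110 \right)}\right) - 7839 = \left(8825 - 138\right) - 7839 = 8687 - 7839 = 848$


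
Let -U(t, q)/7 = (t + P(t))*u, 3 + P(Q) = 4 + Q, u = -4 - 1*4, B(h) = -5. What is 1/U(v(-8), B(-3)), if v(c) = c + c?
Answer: -1/1736 ≈ -0.00057604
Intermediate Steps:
v(c) = 2*c
u = -8 (u = -4 - 4 = -8)
P(Q) = 1 + Q (P(Q) = -3 + (4 + Q) = 1 + Q)
U(t, q) = 56 + 112*t (U(t, q) = -7*(t + (1 + t))*(-8) = -7*(1 + 2*t)*(-8) = -7*(-8 - 16*t) = 56 + 112*t)
1/U(v(-8), B(-3)) = 1/(56 + 112*(2*(-8))) = 1/(56 + 112*(-16)) = 1/(56 - 1792) = 1/(-1736) = -1/1736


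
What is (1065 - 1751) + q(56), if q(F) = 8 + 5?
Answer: -673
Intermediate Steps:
q(F) = 13
(1065 - 1751) + q(56) = (1065 - 1751) + 13 = -686 + 13 = -673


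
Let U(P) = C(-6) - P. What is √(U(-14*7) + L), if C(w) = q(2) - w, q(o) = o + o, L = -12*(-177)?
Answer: 6*√62 ≈ 47.244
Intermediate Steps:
L = 2124
q(o) = 2*o
C(w) = 4 - w (C(w) = 2*2 - w = 4 - w)
U(P) = 10 - P (U(P) = (4 - 1*(-6)) - P = (4 + 6) - P = 10 - P)
√(U(-14*7) + L) = √((10 - (-14)*7) + 2124) = √((10 - 1*(-98)) + 2124) = √((10 + 98) + 2124) = √(108 + 2124) = √2232 = 6*√62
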